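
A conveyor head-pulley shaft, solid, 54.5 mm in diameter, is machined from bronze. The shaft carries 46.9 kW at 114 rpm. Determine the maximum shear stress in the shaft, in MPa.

124 MPa

ω = 2π·114/60 = 11.94 rad/s, so T = P/ω = 46.9×10³ / 11.94 = 3929 N·m.
J = πd⁴/32 = π(0.0545)⁴/32 = 8.661×10^-7 m⁴.
τ_max = T·r/J = 3929 × 0.0272 / 8.661×10^-7 = 1.236×10^8 Pa.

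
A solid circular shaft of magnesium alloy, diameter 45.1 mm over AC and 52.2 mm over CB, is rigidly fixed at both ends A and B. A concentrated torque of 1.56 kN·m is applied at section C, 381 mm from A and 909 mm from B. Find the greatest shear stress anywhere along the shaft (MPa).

Compatibility: T_A·a/J_AC = T_B·b/J_CB with T_A + T_B = T₀.
J_AC = 4.06×10^-7 m⁴, J_CB = 7.29×10^-7 m⁴, so T_A = T₀·(J_AC/a)/((J_AC/a)+(J_CB/b)) = 890.3 N·m, T_B = 669.7 N·m.
τ in each portion: τ_AC = 4.94×10^7 Pa, τ_CB = 2.40×10^7 Pa; maximum is in AC.
τ_max = T_AC·r/J = 890.3·0.0226/4.06×10^-7 = 4.943×10^7 Pa.

49.4 MPa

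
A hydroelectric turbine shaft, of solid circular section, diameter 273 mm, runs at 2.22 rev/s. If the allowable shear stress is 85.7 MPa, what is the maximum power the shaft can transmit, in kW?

4780 kW

J = πd⁴/32 = π(0.273)⁴/32 = 5.453×10^-4 m⁴.
T_max = τ_allow·J/r = 8.57×10^7 × 5.453×10^-4 / 0.137 = 342400 N·m.
ω = 2π·2.22 = 13.95 rad/s, so P_max = T_max·ω = 4.776×10^6 W.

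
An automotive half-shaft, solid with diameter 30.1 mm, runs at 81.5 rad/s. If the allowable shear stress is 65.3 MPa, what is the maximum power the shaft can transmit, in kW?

28.5 kW

J = πd⁴/32 = π(0.0301)⁴/32 = 8.059×10^-8 m⁴.
T_max = τ_allow·J/r = 6.53×10^7 × 8.059×10^-8 / 0.0151 = 349.7 N·m.
ω = 81.5 rad/s, so P_max = T_max·ω = 2.850×10^4 W.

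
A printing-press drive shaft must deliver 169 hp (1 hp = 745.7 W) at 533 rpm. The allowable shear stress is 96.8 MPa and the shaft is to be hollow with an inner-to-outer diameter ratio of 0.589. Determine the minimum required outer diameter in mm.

ω = 2π·533/60 = 55.82 rad/s, so T = P/ω = 169×745.7 / 55.82 = 2258 N·m.
For a hollow shaft with d_i/d_o = 0.589: τ_max = 16T/(π d_o³ (1−k⁴)), so d_o = [16T/(π τ_allow (1−k⁴))]^(1/3) = [16·2258/(π·9.68×10^7·0.8796)]^(1/3) = 0.05131 m.

51.3 mm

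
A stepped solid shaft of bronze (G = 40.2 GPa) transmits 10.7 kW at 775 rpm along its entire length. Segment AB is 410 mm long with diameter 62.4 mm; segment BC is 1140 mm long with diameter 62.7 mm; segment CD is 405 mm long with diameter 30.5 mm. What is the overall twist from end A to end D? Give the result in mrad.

19.0 mrad

ω = 2π·775/60 = 81.16 rad/s, so T = P/ω = 10.7×10³ / 81.16 = 131.8 N·m.
J_AB = π(0.0624)⁴/32 = 1.49×10^-6 m⁴; J_BC = π(0.0627)⁴/32 = 1.52×10^-6 m⁴; J_CD = π(0.0305)⁴/32 = 8.50×10^-8 m⁴.
θ = (T/G)·Σ L_i/J_i = (131.8/40.2×10⁹)·(0.410/1.49×10^-6 + 1.14/1.52×10^-6 + 0.405/8.50×10^-8) = 0.01900 rad.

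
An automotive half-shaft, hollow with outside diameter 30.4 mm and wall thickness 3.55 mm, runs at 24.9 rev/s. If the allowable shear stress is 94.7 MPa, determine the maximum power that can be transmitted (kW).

J = π(d_o⁴ − d_i⁴)/32 = π(0.0304⁴ − 0.0233⁴)/32 = 5.491×10^-8 m⁴.
T_max = τ_allow·J/r = 9.47×10^7 × 5.491×10^-8 / 0.0152 = 342.1 N·m.
ω = 2π·24.9 = 156.5 rad/s, so P_max = T_max·ω = 5.353×10^4 W.

53.5 kW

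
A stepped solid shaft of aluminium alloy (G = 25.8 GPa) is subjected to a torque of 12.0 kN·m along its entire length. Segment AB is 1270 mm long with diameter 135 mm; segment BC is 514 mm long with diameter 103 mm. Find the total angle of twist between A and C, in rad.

0.0398 rad

J_AB = π(0.135)⁴/32 = 3.26×10^-5 m⁴; J_BC = π(0.103)⁴/32 = 1.10×10^-5 m⁴.
θ = (T/G)·Σ L_i/J_i = (12000/25.8×10⁹)·(1.27/3.26×10^-5 + 0.514/1.10×10^-5) = 0.03975 rad.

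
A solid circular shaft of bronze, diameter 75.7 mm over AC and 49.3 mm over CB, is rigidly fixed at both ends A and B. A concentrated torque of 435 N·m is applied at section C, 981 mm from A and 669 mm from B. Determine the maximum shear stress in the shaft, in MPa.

Compatibility: T_A·a/J_AC = T_B·b/J_CB with T_A + T_B = T₀.
J_AC = 3.22×10^-6 m⁴, J_CB = 5.80×10^-7 m⁴, so T_A = T₀·(J_AC/a)/((J_AC/a)+(J_CB/b)) = 344.2 N·m, T_B = 90.80 N·m.
τ in each portion: τ_AC = 4.04×10^6 Pa, τ_CB = 3.86×10^6 Pa; maximum is in AC.
τ_max = T_AC·r/J = 344.2·0.0379/3.22×10^-6 = 4.041×10^6 Pa.

4.04 MPa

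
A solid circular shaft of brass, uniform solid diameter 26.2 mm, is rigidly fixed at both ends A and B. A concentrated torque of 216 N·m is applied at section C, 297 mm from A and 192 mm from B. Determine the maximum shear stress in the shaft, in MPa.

37.2 MPa

With uniform GJ and both ends fixed, compatibility θ_AC = θ_CB gives T_A·a = T_B·b, together with T_A + T_B = T₀.
T_A = T₀·b/(a+b) = 216.0·192/489.0 = 84.81 N·m; T_B = 131.2 N·m.
τ in each portion: τ_AC = 2.40×10^7 Pa, τ_CB = 3.72×10^7 Pa; maximum is in CB.
τ_max = T_CB·r/J = 131.2·0.0131/4.63×10^-8 = 3.715×10^7 Pa.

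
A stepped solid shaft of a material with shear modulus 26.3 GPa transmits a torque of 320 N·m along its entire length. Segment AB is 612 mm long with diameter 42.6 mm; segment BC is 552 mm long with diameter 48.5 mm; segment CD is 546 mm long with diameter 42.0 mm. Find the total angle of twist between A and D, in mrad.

57.1 mrad

J_AB = π(0.0426)⁴/32 = 3.23×10^-7 m⁴; J_BC = π(0.0485)⁴/32 = 5.43×10^-7 m⁴; J_CD = π(0.0420)⁴/32 = 3.05×10^-7 m⁴.
θ = (T/G)·Σ L_i/J_i = (320.0/26.3×10⁹)·(0.612/3.23×10^-7 + 0.552/5.43×10^-7 + 0.546/3.05×10^-7) = 0.05714 rad.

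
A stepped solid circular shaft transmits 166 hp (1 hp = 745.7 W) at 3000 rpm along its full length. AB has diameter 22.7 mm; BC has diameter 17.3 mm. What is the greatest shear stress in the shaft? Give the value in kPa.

ω = 2π·3000/60 = 314.2 rad/s, so T = P/ω = 166×745.7 / 314.2 = 394.0 N·m.
Under the same torque, τ_max = 16T/(πd³) is largest where d is smallest — segment BC (d = 17.3 mm).
τ_max = 16·394.0/(π·(0.0173)³) = 3.876×10^8 Pa.

388000 kPa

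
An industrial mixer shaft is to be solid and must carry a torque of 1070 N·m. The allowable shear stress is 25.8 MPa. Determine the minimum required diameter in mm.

59.6 mm

For a solid shaft τ_max = 16T/(πd³), so d = (16T/(π τ_allow))^(1/3) = (16·1070/(π·2.58×10^7))^(1/3) = 0.05955 m.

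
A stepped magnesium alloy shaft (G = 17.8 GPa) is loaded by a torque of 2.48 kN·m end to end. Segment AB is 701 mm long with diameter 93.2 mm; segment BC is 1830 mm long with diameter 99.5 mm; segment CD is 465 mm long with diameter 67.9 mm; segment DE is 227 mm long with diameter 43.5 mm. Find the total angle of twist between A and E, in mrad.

J_AB = π(0.0932)⁴/32 = 7.41×10^-6 m⁴; J_BC = π(0.0995)⁴/32 = 9.62×10^-6 m⁴; J_CD = π(0.0679)⁴/32 = 2.09×10^-6 m⁴; J_DE = π(0.0435)⁴/32 = 3.52×10^-7 m⁴.
θ = (T/G)·Σ L_i/J_i = (2480/17.8×10⁹)·(0.701/7.41×10^-6 + 1.83/9.62×10^-6 + 0.465/2.09×10^-6 + 0.227/3.52×10^-7) = 0.1607 rad.

161 mrad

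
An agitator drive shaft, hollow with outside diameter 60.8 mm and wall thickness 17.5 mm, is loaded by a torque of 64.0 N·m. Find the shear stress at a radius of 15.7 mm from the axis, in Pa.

774000 Pa

J = π(d_o⁴ − d_i⁴)/32 = π(0.0608⁴ − 0.0258⁴)/32 = 1.298×10^-6 m⁴.
Shear stress varies linearly with radius: τ = T·r/J = 64.00 × 0.0157 / 1.298×10^-6 = 7.741×10^5 Pa.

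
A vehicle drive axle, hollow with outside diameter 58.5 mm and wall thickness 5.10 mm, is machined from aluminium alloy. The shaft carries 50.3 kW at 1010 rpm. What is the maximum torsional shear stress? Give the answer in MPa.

22.6 MPa

ω = 2π·1010/60 = 105.8 rad/s, so T = P/ω = 50.3×10³ / 105.8 = 475.6 N·m.
J = π(d_o⁴ − d_i⁴)/32 = π(0.0585⁴ − 0.0483⁴)/32 = 6.155×10^-7 m⁴.
τ_max = T·r/J = 475.6 × 0.0293 / 6.155×10^-7 = 2.260×10^7 Pa.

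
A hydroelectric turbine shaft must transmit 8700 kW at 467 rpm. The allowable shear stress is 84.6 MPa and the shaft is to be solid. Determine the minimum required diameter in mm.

220 mm

ω = 2π·467/60 = 48.90 rad/s, so T = P/ω = 8700×10³ / 48.90 = 177900 N·m.
For a solid shaft τ_max = 16T/(πd³), so d = (16T/(π τ_allow))^(1/3) = (16·177900/(π·8.46×10^7))^(1/3) = 0.2204 m.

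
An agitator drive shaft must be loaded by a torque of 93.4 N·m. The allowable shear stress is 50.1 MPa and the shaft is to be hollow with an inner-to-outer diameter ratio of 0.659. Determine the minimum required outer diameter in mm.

For a hollow shaft with d_i/d_o = 0.659: τ_max = 16T/(π d_o³ (1−k⁴)), so d_o = [16T/(π τ_allow (1−k⁴))]^(1/3) = [16·93.40/(π·5.01×10^7·0.8114)]^(1/3) = 0.02270 m.

22.7 mm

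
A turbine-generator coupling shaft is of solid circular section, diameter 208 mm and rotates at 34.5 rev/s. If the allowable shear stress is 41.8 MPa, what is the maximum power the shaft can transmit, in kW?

16000 kW

J = πd⁴/32 = π(0.208)⁴/32 = 1.838×10^-4 m⁴.
T_max = τ_allow·J/r = 4.18×10^7 × 1.838×10^-4 / 0.104 = 73860 N·m.
ω = 2π·34.5 = 216.8 rad/s, so P_max = T_max·ω = 1.601×10^7 W.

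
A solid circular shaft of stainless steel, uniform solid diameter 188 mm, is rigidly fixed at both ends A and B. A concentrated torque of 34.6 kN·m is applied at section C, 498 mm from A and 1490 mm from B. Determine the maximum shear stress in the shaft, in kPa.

With uniform GJ and both ends fixed, compatibility θ_AC = θ_CB gives T_A·a = T_B·b, together with T_A + T_B = T₀.
T_A = T₀·b/(a+b) = 34600·1490/1988 = 25930 N·m; T_B = 8667 N·m.
τ in each portion: τ_AC = 1.99×10^7 Pa, τ_CB = 6.64×10^6 Pa; maximum is in AC.
τ_max = T_AC·r/J = 25930·0.0940/1.23×10^-4 = 1.988×10^7 Pa.

19900 kPa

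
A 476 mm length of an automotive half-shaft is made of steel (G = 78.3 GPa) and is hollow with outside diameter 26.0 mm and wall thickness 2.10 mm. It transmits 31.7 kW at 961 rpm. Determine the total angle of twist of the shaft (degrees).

ω = 2π·961/60 = 100.6 rad/s, so T = P/ω = 31.7×10³ / 100.6 = 315.0 N·m.
J = π(d_o⁴ − d_i⁴)/32 = π(0.0260⁴ − 0.0218⁴)/32 = 2.269×10^-8 m⁴.
θ = T·L/(G·J) = 315.0 × 0.476 / (78.3×10⁹ × 2.269×10^-8) = 0.08439 rad.

4.84°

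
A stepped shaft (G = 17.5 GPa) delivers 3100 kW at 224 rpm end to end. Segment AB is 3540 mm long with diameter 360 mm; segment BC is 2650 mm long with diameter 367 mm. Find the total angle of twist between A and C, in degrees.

ω = 2π·224/60 = 23.46 rad/s, so T = P/ω = 3100×10³ / 23.46 = 132200 N·m.
J_AB = π(0.360)⁴/32 = 1.65×10^-3 m⁴; J_BC = π(0.367)⁴/32 = 1.78×10^-3 m⁴.
θ = (T/G)·Σ L_i/J_i = (132200/17.5×10⁹)·(3.54/1.65×10^-3 + 2.65/1.78×10^-3) = 0.02745 rad.

1.57°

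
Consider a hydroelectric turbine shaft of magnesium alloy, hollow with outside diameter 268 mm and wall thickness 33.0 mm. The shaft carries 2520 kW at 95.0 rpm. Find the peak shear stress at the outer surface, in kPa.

ω = 2π·95.0/60 = 9.948 rad/s, so T = P/ω = 2520×10³ / 9.948 = 253300 N·m.
J = π(d_o⁴ − d_i⁴)/32 = π(0.268⁴ − 0.202⁴)/32 = 3.430×10^-4 m⁴.
τ_max = T·r/J = 253300 × 0.134 / 3.430×10^-4 = 9.896×10^7 Pa.

99000 kPa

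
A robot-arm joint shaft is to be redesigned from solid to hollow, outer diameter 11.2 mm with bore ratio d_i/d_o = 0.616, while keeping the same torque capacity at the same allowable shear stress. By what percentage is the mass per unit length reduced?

31.2 %

Equal τ_max and T ⇒ the solid shaft needs d_s³ = d_o³(1−k⁴), so d_s = 11.2·(1−0.616⁴)^(1/3) = 10.63 mm.
Area ratio A_h/A_s = d_o²(1−k²)/d_s² = (1−k²)/(1−k⁴)^(2/3) = 0.6883.
Mass saving = 1 − 0.6883 = 31.2 %.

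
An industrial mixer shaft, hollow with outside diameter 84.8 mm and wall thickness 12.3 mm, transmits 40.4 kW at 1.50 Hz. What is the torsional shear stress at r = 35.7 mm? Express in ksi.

5.86 ksi

ω = 2π·1.50 = 9.425 rad/s, so T = P/ω = 40.4×10³ / 9.425 = 4287 N·m.
J = π(d_o⁴ − d_i⁴)/32 = π(0.0848⁴ − 0.0602⁴)/32 = 3.787×10^-6 m⁴.
Shear stress varies linearly with radius: τ = T·r/J = 4287 × 0.0357 / 3.787×10^-6 = 4.041×10^7 Pa.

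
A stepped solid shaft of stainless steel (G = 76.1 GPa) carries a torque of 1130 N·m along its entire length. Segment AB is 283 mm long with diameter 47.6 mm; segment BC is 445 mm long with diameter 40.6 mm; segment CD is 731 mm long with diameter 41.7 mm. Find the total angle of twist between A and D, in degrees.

3.99°

J_AB = π(0.0476)⁴/32 = 5.04×10^-7 m⁴; J_BC = π(0.0406)⁴/32 = 2.67×10^-7 m⁴; J_CD = π(0.0417)⁴/32 = 2.97×10^-7 m⁴.
θ = (T/G)·Σ L_i/J_i = (1130/76.1×10⁹)·(0.283/5.04×10^-7 + 0.445/2.67×10^-7 + 0.731/2.97×10^-7) = 0.06967 rad.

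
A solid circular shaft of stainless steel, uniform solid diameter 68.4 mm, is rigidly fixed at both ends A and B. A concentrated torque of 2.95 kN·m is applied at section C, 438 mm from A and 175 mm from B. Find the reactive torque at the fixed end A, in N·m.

842 N·m

With uniform GJ and both ends fixed, compatibility θ_AC = θ_CB gives T_A·a = T_B·b, together with T_A + T_B = T₀.
T_A = T₀·b/(a+b) = 2950·175/613.0 = 842.2 N·m; T_B = 2108 N·m.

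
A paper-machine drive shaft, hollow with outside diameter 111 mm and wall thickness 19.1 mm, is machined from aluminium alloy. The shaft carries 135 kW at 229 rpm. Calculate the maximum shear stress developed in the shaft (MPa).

ω = 2π·229/60 = 23.98 rad/s, so T = P/ω = 135×10³ / 23.98 = 5629 N·m.
J = π(d_o⁴ − d_i⁴)/32 = π(0.111⁴ − 0.0728⁴)/32 = 1.215×10^-5 m⁴.
τ_max = T·r/J = 5629 × 0.0555 / 1.215×10^-5 = 2.572×10^7 Pa.

25.7 MPa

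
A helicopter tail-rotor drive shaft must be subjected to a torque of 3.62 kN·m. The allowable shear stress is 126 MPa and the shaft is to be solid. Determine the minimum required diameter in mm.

For a solid shaft τ_max = 16T/(πd³), so d = (16T/(π τ_allow))^(1/3) = (16·3620/(π·1.26×10^8))^(1/3) = 0.05269 m.

52.7 mm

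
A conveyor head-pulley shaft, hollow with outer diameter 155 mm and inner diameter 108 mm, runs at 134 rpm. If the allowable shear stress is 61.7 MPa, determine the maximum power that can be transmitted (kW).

J = π(d_o⁴ − d_i⁴)/32 = π(0.155⁴ − 0.108⁴)/32 = 4.331×10^-5 m⁴.
T_max = τ_allow·J/r = 6.17×10^7 × 4.331×10^-5 / 0.0775 = 34480 N·m.
ω = 2π·134/60 = 14.03 rad/s, so P_max = T_max·ω = 4.838×10^5 W.

484 kW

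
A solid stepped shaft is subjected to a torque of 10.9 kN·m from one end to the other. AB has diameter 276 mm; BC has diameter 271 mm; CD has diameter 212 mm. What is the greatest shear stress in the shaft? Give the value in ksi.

0.845 ksi

Under the same torque, τ_max = 16T/(πd³) is largest where d is smallest — segment CD (d = 212 mm).
τ_max = 16·10900/(π·(0.212)³) = 5.826×10^6 Pa.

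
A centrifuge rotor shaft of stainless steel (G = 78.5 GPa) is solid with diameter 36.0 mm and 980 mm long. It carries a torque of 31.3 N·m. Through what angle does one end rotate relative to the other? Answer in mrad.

2.37 mrad

J = πd⁴/32 = π(0.0360)⁴/32 = 1.649×10^-7 m⁴.
θ = T·L/(G·J) = 31.30 × 0.980 / (78.5×10⁹ × 1.649×10^-7) = 2.370×10^-3 rad.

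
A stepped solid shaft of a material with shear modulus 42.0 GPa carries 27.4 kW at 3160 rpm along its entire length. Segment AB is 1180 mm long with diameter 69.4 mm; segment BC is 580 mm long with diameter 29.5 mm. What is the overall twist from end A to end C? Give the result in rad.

0.0164 rad

ω = 2π·3160/60 = 330.9 rad/s, so T = P/ω = 27.4×10³ / 330.9 = 82.80 N·m.
J_AB = π(0.0694)⁴/32 = 2.28×10^-6 m⁴; J_BC = π(0.0295)⁴/32 = 7.44×10^-8 m⁴.
θ = (T/G)·Σ L_i/J_i = (82.80/42.0×10⁹)·(1.18/2.28×10^-6 + 0.580/7.44×10^-8) = 0.01640 rad.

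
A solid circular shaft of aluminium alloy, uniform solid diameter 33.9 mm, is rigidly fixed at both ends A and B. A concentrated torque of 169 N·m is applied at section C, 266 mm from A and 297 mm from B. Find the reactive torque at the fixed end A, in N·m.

89.2 N·m

With uniform GJ and both ends fixed, compatibility θ_AC = θ_CB gives T_A·a = T_B·b, together with T_A + T_B = T₀.
T_A = T₀·b/(a+b) = 169.0·297/563.0 = 89.15 N·m; T_B = 79.85 N·m.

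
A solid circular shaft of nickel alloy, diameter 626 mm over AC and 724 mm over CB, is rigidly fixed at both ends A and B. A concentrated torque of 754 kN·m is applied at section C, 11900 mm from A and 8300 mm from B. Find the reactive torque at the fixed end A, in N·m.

Compatibility: T_A·a/J_AC = T_B·b/J_CB with T_A + T_B = T₀.
J_AC = 0.0151 m⁴, J_CB = 0.0270 m⁴, so T_A = T₀·(J_AC/a)/((J_AC/a)+(J_CB/b)) = 211500 N·m, T_B = 542500 N·m.

211000 N·m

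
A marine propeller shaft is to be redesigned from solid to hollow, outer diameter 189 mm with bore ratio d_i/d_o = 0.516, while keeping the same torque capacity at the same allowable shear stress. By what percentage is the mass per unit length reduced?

Equal τ_max and T ⇒ the solid shaft needs d_s³ = d_o³(1−k⁴), so d_s = 189·(1−0.516⁴)^(1/3) = 184.4 mm.
Area ratio A_h/A_s = d_o²(1−k²)/d_s² = (1−k²)/(1−k⁴)^(2/3) = 0.7706.
Mass saving = 1 − 0.7706 = 22.9 %.

22.9 %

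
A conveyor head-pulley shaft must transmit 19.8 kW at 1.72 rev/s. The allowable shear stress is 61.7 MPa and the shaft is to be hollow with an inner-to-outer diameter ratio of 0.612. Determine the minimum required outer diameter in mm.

ω = 2π·1.72 = 10.81 rad/s, so T = P/ω = 19.8×10³ / 10.81 = 1832 N·m.
For a hollow shaft with d_i/d_o = 0.612: τ_max = 16T/(π d_o³ (1−k⁴)), so d_o = [16T/(π τ_allow (1−k⁴))]^(1/3) = [16·1832/(π·6.17×10^7·0.8597)]^(1/3) = 0.05603 m.

56.0 mm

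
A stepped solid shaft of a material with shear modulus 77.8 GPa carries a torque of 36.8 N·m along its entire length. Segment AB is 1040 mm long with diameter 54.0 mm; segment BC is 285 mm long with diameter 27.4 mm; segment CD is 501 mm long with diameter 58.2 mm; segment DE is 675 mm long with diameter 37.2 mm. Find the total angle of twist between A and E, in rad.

0.00493 rad

J_AB = π(0.0540)⁴/32 = 8.35×10^-7 m⁴; J_BC = π(0.0274)⁴/32 = 5.53×10^-8 m⁴; J_CD = π(0.0582)⁴/32 = 1.13×10^-6 m⁴; J_DE = π(0.0372)⁴/32 = 1.88×10^-7 m⁴.
θ = (T/G)·Σ L_i/J_i = (36.80/77.8×10⁹)·(1.04/8.35×10^-7 + 0.285/5.53×10^-8 + 0.501/1.13×10^-6 + 0.675/1.88×10^-7) = 4.934×10^-3 rad.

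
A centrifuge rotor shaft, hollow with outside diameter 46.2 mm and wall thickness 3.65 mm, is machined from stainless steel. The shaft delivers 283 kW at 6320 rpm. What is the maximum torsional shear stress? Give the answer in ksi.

ω = 2π·6320/60 = 661.8 rad/s, so T = P/ω = 283×10³ / 661.8 = 427.6 N·m.
J = π(d_o⁴ − d_i⁴)/32 = π(0.0462⁴ − 0.0389⁴)/32 = 2.225×10^-7 m⁴.
τ_max = T·r/J = 427.6 × 0.0231 / 2.225×10^-7 = 4.440×10^7 Pa.

6.44 ksi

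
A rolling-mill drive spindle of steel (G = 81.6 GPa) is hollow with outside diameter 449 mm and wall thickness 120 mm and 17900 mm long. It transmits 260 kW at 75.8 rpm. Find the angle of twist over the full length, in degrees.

0.108°

ω = 2π·75.8/60 = 7.938 rad/s, so T = P/ω = 260×10³ / 7.938 = 32750 N·m.
J = π(d_o⁴ − d_i⁴)/32 = π(0.449⁴ − 0.209⁴)/32 = 3.803×10^-3 m⁴.
θ = T·L/(G·J) = 32750 × 17.9 / (81.6×10⁹ × 3.803×10^-3) = 1.889×10^-3 rad.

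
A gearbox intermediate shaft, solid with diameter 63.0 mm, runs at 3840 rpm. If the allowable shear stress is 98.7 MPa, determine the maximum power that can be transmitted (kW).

J = πd⁴/32 = π(0.0630)⁴/32 = 1.547×10^-6 m⁴.
T_max = τ_allow·J/r = 9.87×10^7 × 1.547×10^-6 / 0.0315 = 4846 N·m.
ω = 2π·3840/60 = 402.1 rad/s, so P_max = T_max·ω = 1.949×10^6 W.

1950 kW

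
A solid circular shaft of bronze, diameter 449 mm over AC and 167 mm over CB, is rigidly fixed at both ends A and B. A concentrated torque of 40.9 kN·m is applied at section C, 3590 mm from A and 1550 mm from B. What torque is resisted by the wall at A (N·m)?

Compatibility: T_A·a/J_AC = T_B·b/J_CB with T_A + T_B = T₀.
J_AC = 3.99×10^-3 m⁴, J_CB = 7.64×10^-5 m⁴, so T_A = T₀·(J_AC/a)/((J_AC/a)+(J_CB/b)) = 39160 N·m, T_B = 1736 N·m.

39200 N·m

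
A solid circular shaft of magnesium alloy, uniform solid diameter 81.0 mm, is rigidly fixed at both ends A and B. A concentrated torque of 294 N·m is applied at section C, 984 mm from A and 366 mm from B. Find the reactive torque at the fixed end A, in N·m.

With uniform GJ and both ends fixed, compatibility θ_AC = θ_CB gives T_A·a = T_B·b, together with T_A + T_B = T₀.
T_A = T₀·b/(a+b) = 294.0·366/1350 = 79.71 N·m; T_B = 214.3 N·m.

79.7 N·m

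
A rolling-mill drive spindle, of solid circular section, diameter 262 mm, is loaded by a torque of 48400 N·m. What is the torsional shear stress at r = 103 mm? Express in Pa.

1.08e7 Pa

J = πd⁴/32 = π(0.262)⁴/32 = 4.626×10^-4 m⁴.
Shear stress varies linearly with radius: τ = T·r/J = 48400 × 0.103 / 4.626×10^-4 = 1.078×10^7 Pa.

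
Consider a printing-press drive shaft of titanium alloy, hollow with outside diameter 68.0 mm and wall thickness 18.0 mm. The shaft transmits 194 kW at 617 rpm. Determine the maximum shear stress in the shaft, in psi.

ω = 2π·617/60 = 64.61 rad/s, so T = P/ω = 194×10³ / 64.61 = 3003 N·m.
J = π(d_o⁴ − d_i⁴)/32 = π(0.0680⁴ − 0.0320⁴)/32 = 1.996×10^-6 m⁴.
τ_max = T·r/J = 3003 × 0.0340 / 1.996×10^-6 = 5.114×10^7 Pa.

7420 psi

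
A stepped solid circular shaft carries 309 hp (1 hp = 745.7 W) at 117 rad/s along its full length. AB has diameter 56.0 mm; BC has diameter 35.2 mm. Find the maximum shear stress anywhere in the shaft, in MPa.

ω = 117 rad/s, so T = P/ω = 309×745.7 / 117.0 = 1969 N·m.
Under the same torque, τ_max = 16T/(πd³) is largest where d is smallest — segment BC (d = 35.2 mm).
τ_max = 16·1969/(π·(0.0352)³) = 2.300×10^8 Pa.

230 MPa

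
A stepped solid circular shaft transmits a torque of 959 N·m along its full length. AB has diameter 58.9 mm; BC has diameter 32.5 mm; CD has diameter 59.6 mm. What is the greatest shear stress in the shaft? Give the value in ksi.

20.6 ksi

Under the same torque, τ_max = 16T/(πd³) is largest where d is smallest — segment BC (d = 32.5 mm).
τ_max = 16·959.0/(π·(0.0325)³) = 1.423×10^8 Pa.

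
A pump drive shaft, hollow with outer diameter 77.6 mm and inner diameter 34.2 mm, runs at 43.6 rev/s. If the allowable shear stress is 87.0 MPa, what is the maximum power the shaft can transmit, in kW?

2100 kW

J = π(d_o⁴ − d_i⁴)/32 = π(0.0776⁴ − 0.0342⁴)/32 = 3.426×10^-6 m⁴.
T_max = τ_allow·J/r = 8.70×10^7 × 3.426×10^-6 / 0.0388 = 7681 N·m.
ω = 2π·43.6 = 273.9 rad/s, so P_max = T_max·ω = 2.104×10^6 W.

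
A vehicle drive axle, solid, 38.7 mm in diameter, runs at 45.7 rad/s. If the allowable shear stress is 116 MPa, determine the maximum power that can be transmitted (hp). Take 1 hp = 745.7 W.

J = πd⁴/32 = π(0.0387)⁴/32 = 2.202×10^-7 m⁴.
T_max = τ_allow·J/r = 1.16×10^8 × 2.202×10^-7 / 0.0194 = 1320 N·m.
ω = 45.7 rad/s, so P_max = T_max·ω = 6.033×10^4 W.

80.9 hp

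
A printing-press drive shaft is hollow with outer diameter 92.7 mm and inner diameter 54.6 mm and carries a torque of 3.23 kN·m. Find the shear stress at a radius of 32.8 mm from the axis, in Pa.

J = π(d_o⁴ − d_i⁴)/32 = π(0.0927⁴ − 0.0546⁴)/32 = 6.377×10^-6 m⁴.
Shear stress varies linearly with radius: τ = T·r/J = 3230 × 0.0328 / 6.377×10^-6 = 1.661×10^7 Pa.

1.66e7 Pa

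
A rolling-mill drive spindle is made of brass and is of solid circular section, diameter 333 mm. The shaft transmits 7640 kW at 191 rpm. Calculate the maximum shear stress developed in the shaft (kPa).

ω = 2π·191/60 = 20.00 rad/s, so T = P/ω = 7640×10³ / 20.00 = 382000 N·m.
J = πd⁴/32 = π(0.333)⁴/32 = 1.207×10^-3 m⁴.
τ_max = T·r/J = 382000 × 0.167 / 1.207×10^-3 = 5.268×10^7 Pa.

52700 kPa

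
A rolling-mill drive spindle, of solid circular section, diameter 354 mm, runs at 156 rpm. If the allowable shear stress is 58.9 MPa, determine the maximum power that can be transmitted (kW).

8380 kW

J = πd⁴/32 = π(0.354)⁴/32 = 1.542×10^-3 m⁴.
T_max = τ_allow·J/r = 5.89×10^7 × 1.542×10^-3 / 0.177 = 513000 N·m.
ω = 2π·156/60 = 16.34 rad/s, so P_max = T_max·ω = 8.381×10^6 W.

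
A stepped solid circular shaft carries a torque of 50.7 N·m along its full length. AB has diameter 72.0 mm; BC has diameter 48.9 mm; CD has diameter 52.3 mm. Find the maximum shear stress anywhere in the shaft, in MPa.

Under the same torque, τ_max = 16T/(πd³) is largest where d is smallest — segment BC (d = 48.9 mm).
τ_max = 16·50.70/(π·(0.0489)³) = 2.208×10^6 Pa.

2.21 MPa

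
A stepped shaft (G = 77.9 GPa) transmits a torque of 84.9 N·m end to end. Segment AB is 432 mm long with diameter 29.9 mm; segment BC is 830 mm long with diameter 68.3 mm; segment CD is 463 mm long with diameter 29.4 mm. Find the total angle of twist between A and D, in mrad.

13.3 mrad

J_AB = π(0.0299)⁴/32 = 7.85×10^-8 m⁴; J_BC = π(0.0683)⁴/32 = 2.14×10^-6 m⁴; J_CD = π(0.0294)⁴/32 = 7.33×10^-8 m⁴.
θ = (T/G)·Σ L_i/J_i = (84.90/77.9×10⁹)·(0.432/7.85×10^-8 + 0.830/2.14×10^-6 + 0.463/7.33×10^-8) = 0.01330 rad.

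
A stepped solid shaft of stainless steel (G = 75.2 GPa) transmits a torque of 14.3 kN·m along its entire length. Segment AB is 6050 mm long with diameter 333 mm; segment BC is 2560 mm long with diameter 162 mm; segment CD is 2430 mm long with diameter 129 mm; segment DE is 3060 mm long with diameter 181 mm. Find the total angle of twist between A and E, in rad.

J_AB = π(0.333)⁴/32 = 1.21×10^-3 m⁴; J_BC = π(0.162)⁴/32 = 6.76×10^-5 m⁴; J_CD = π(0.129)⁴/32 = 2.72×10^-5 m⁴; J_DE = π(0.181)⁴/32 = 1.05×10^-4 m⁴.
θ = (T/G)·Σ L_i/J_i = (14300/75.2×10⁹)·(6.05/1.21×10^-3 + 2.56/6.76×10^-5 + 2.43/2.72×10^-5 + 3.06/1.05×10^-4) = 0.03067 rad.

0.0307 rad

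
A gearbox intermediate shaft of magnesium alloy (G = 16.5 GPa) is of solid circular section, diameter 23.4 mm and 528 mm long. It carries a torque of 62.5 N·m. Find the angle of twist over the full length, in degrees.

3.89°

J = πd⁴/32 = π(0.0234)⁴/32 = 2.943×10^-8 m⁴.
θ = T·L/(G·J) = 62.50 × 0.528 / (16.5×10⁹ × 2.943×10^-8) = 0.06795 rad.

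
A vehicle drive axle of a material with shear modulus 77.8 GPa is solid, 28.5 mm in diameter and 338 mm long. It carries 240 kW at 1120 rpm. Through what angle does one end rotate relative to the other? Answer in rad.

0.137 rad

ω = 2π·1120/60 = 117.3 rad/s, so T = P/ω = 240×10³ / 117.3 = 2046 N·m.
J = πd⁴/32 = π(0.0285)⁴/32 = 6.477×10^-8 m⁴.
θ = T·L/(G·J) = 2046 × 0.338 / (77.8×10⁹ × 6.477×10^-8) = 0.1373 rad.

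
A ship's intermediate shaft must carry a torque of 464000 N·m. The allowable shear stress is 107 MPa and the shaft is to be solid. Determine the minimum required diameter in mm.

For a solid shaft τ_max = 16T/(πd³), so d = (16T/(π τ_allow))^(1/3) = (16·464000/(π·1.07×10^8))^(1/3) = 0.2806 m.

281 mm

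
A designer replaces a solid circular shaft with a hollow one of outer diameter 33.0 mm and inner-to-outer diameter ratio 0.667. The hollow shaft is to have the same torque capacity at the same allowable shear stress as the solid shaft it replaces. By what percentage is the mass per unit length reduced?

Equal τ_max and T ⇒ the solid shaft needs d_s³ = d_o³(1−k⁴), so d_s = 33.0·(1−0.667⁴)^(1/3) = 30.66 mm.
Area ratio A_h/A_s = d_o²(1−k²)/d_s² = (1−k²)/(1−k⁴)^(2/3) = 0.6430.
Mass saving = 1 − 0.6430 = 35.7 %.

35.7 %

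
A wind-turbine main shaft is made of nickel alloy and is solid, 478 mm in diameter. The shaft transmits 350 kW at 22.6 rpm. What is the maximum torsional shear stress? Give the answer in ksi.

ω = 2π·22.6/60 = 2.367 rad/s, so T = P/ω = 350×10³ / 2.367 = 147900 N·m.
J = πd⁴/32 = π(0.478)⁴/32 = 5.125×10^-3 m⁴.
τ_max = T·r/J = 147900 × 0.239 / 5.125×10^-3 = 6.896×10^6 Pa.

1.00 ksi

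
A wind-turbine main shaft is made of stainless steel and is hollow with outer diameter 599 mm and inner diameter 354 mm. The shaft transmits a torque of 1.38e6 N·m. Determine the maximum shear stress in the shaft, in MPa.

J = π(d_o⁴ − d_i⁴)/32 = π(0.599⁴ − 0.354⁴)/32 = 0.01110 m⁴.
τ_max = T·r/J = 1.380e6 × 0.299 / 0.01110 = 3.724×10^7 Pa.

37.2 MPa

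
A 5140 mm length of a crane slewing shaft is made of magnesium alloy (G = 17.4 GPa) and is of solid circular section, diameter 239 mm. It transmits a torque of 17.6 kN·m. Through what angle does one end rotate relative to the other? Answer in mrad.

16.2 mrad

J = πd⁴/32 = π(0.239)⁴/32 = 3.203×10^-4 m⁴.
θ = T·L/(G·J) = 17600 × 5.14 / (17.4×10⁹ × 3.203×10^-4) = 0.01623 rad.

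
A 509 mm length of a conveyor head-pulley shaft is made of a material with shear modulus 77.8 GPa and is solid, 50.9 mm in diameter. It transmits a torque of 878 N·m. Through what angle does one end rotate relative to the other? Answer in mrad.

J = πd⁴/32 = π(0.0509)⁴/32 = 6.590×10^-7 m⁴.
θ = T·L/(G·J) = 878.0 × 0.509 / (77.8×10⁹ × 6.590×10^-7) = 8.717×10^-3 rad.

8.72 mrad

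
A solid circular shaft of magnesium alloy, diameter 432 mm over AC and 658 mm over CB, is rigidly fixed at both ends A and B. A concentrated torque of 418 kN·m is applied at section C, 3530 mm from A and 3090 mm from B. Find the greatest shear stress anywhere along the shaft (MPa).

Compatibility: T_A·a/J_AC = T_B·b/J_CB with T_A + T_B = T₀.
J_AC = 3.42×10^-3 m⁴, J_CB = 0.0184 m⁴, so T_A = T₀·(J_AC/a)/((J_AC/a)+(J_CB/b)) = 58470 N·m, T_B = 359500 N·m.
τ in each portion: τ_AC = 3.69×10^6 Pa, τ_CB = 6.43×10^6 Pa; maximum is in CB.
τ_max = T_CB·r/J = 359500·0.329/0.0184 = 6.427×10^6 Pa.

6.43 MPa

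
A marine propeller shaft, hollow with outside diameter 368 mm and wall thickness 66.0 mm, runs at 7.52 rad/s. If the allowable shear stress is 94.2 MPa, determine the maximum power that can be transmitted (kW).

5760 kW

J = π(d_o⁴ − d_i⁴)/32 = π(0.368⁴ − 0.236⁴)/32 = 1.496×10^-3 m⁴.
T_max = τ_allow·J/r = 9.42×10^7 × 1.496×10^-3 / 0.184 = 765900 N·m.
ω = 7.52 rad/s, so P_max = T_max·ω = 5.759×10^6 W.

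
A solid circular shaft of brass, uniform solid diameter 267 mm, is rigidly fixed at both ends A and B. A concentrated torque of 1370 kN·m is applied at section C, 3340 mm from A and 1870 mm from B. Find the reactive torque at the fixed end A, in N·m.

492000 N·m

With uniform GJ and both ends fixed, compatibility θ_AC = θ_CB gives T_A·a = T_B·b, together with T_A + T_B = T₀.
T_A = T₀·b/(a+b) = 1.370e6·1870/5210 = 491700 N·m; T_B = 878300 N·m.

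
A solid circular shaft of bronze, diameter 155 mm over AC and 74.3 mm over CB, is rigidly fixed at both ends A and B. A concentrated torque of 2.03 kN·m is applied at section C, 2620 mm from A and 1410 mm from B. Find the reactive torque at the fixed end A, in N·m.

Compatibility: T_A·a/J_AC = T_B·b/J_CB with T_A + T_B = T₀.
J_AC = 5.67×10^-5 m⁴, J_CB = 2.99×10^-6 m⁴, so T_A = T₀·(J_AC/a)/((J_AC/a)+(J_CB/b)) = 1849 N·m, T_B = 181.4 N·m.

1850 N·m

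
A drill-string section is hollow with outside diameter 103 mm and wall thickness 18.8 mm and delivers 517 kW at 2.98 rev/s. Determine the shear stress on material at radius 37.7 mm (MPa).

ω = 2π·2.98 = 18.72 rad/s, so T = P/ω = 517×10³ / 18.72 = 27610 N·m.
J = π(d_o⁴ − d_i⁴)/32 = π(0.103⁴ − 0.0654⁴)/32 = 9.254×10^-6 m⁴.
Shear stress varies linearly with radius: τ = T·r/J = 27610 × 0.0377 / 9.254×10^-6 = 1.125×10^8 Pa.

112 MPa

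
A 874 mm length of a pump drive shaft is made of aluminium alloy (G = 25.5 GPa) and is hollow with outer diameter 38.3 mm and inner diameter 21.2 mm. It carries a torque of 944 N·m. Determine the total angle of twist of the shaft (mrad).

J = π(d_o⁴ − d_i⁴)/32 = π(0.0383⁴ − 0.0212⁴)/32 = 1.914×10^-7 m⁴.
θ = T·L/(G·J) = 944.0 × 0.874 / (25.5×10⁹ × 1.914×10^-7) = 0.1690 rad.

169 mrad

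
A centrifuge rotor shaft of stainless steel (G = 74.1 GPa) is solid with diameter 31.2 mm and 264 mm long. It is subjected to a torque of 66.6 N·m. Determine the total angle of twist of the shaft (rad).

0.00255 rad

J = πd⁴/32 = π(0.0312)⁴/32 = 9.303×10^-8 m⁴.
θ = T·L/(G·J) = 66.60 × 0.264 / (74.1×10⁹ × 9.303×10^-8) = 2.551×10^-3 rad.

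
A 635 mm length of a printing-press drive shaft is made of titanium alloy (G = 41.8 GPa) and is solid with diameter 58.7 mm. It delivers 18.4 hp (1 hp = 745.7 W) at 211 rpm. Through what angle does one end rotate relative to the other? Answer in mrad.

ω = 2π·211/60 = 22.10 rad/s, so T = P/ω = 18.4×745.7 / 22.10 = 621.0 N·m.
J = πd⁴/32 = π(0.0587)⁴/32 = 1.166×10^-6 m⁴.
θ = T·L/(G·J) = 621.0 × 0.635 / (41.8×10⁹ × 1.166×10^-6) = 8.093×10^-3 rad.

8.09 mrad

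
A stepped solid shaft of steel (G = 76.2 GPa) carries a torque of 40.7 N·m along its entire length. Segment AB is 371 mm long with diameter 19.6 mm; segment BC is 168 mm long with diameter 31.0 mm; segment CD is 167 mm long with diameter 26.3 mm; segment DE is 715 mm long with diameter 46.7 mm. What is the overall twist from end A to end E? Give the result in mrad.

17.4 mrad

J_AB = π(0.0196)⁴/32 = 1.45×10^-8 m⁴; J_BC = π(0.0310)⁴/32 = 9.07×10^-8 m⁴; J_CD = π(0.0263)⁴/32 = 4.70×10^-8 m⁴; J_DE = π(0.0467)⁴/32 = 4.67×10^-7 m⁴.
θ = (T/G)·Σ L_i/J_i = (40.70/76.2×10⁹)·(0.371/1.45×10^-8 + 0.168/9.07×10^-8 + 0.167/4.70×10^-8 + 0.715/4.67×10^-7) = 0.01738 rad.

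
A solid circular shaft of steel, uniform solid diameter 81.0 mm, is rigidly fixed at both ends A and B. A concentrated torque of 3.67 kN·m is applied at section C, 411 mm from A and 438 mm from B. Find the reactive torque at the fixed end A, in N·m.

1890 N·m

With uniform GJ and both ends fixed, compatibility θ_AC = θ_CB gives T_A·a = T_B·b, together with T_A + T_B = T₀.
T_A = T₀·b/(a+b) = 3670·438/849.0 = 1893 N·m; T_B = 1777 N·m.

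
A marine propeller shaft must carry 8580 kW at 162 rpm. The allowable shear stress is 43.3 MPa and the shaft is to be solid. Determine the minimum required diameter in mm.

ω = 2π·162/60 = 16.96 rad/s, so T = P/ω = 8580×10³ / 16.96 = 505800 N·m.
For a solid shaft τ_max = 16T/(πd³), so d = (16T/(π τ_allow))^(1/3) = (16·505800/(π·4.33×10^7))^(1/3) = 0.3904 m.

390 mm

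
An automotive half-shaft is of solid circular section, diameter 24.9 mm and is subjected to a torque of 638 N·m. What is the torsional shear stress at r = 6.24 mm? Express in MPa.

105 MPa

J = πd⁴/32 = π(0.0249)⁴/32 = 3.774×10^-8 m⁴.
Shear stress varies linearly with radius: τ = T·r/J = 638.0 × 0.00624 / 3.774×10^-8 = 1.055×10^8 Pa.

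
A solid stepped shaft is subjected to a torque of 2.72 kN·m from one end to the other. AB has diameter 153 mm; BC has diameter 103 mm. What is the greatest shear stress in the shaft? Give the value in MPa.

12.7 MPa

Under the same torque, τ_max = 16T/(πd³) is largest where d is smallest — segment BC (d = 103 mm).
τ_max = 16·2720/(π·(0.103)³) = 1.268×10^7 Pa.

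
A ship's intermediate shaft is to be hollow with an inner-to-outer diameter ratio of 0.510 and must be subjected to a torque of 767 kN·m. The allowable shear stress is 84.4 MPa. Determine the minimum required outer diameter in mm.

For a hollow shaft with d_i/d_o = 0.510: τ_max = 16T/(π d_o³ (1−k⁴)), so d_o = [16T/(π τ_allow (1−k⁴))]^(1/3) = [16·767000/(π·8.44×10^7·0.9323)]^(1/3) = 0.3675 m.

368 mm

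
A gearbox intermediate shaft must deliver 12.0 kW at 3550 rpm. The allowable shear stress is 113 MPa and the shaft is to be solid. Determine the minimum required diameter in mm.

11.3 mm

ω = 2π·3550/60 = 371.8 rad/s, so T = P/ω = 12.0×10³ / 371.8 = 32.28 N·m.
For a solid shaft τ_max = 16T/(πd³), so d = (16T/(π τ_allow))^(1/3) = (16·32.28/(π·1.13×10^8))^(1/3) = 0.01133 m.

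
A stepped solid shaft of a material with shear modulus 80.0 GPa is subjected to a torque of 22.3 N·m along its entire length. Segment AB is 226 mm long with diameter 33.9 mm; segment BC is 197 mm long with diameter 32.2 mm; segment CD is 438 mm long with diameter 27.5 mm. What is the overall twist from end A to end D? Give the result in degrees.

J_AB = π(0.0339)⁴/32 = 1.30×10^-7 m⁴; J_BC = π(0.0322)⁴/32 = 1.06×10^-7 m⁴; J_CD = π(0.0275)⁴/32 = 5.61×10^-8 m⁴.
θ = (T/G)·Σ L_i/J_i = (22.30/80.0×10⁹)·(0.226/1.30×10^-7 + 0.197/1.06×10^-7 + 0.438/5.61×10^-8) = 3.181×10^-3 rad.

0.182°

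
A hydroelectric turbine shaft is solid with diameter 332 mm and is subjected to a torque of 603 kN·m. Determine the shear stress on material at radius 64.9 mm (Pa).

3.28e7 Pa

J = πd⁴/32 = π(0.332)⁴/32 = 1.193×10^-3 m⁴.
Shear stress varies linearly with radius: τ = T·r/J = 603000 × 0.0649 / 1.193×10^-3 = 3.281×10^7 Pa.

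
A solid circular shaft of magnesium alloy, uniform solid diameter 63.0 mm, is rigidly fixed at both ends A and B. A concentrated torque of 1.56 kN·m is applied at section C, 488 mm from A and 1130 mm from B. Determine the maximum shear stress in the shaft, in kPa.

22200 kPa

With uniform GJ and both ends fixed, compatibility θ_AC = θ_CB gives T_A·a = T_B·b, together with T_A + T_B = T₀.
T_A = T₀·b/(a+b) = 1560·1130/1618 = 1089 N·m; T_B = 470.5 N·m.
τ in each portion: τ_AC = 2.22×10^7 Pa, τ_CB = 9.58×10^6 Pa; maximum is in AC.
τ_max = T_AC·r/J = 1089·0.0315/1.55×10^-6 = 2.219×10^7 Pa.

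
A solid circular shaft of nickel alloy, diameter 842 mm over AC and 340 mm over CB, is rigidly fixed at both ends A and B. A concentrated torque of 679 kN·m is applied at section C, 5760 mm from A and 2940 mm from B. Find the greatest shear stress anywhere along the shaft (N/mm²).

5.51 N/mm²

Compatibility: T_A·a/J_AC = T_B·b/J_CB with T_A + T_B = T₀.
J_AC = 0.0493 m⁴, J_CB = 1.31×10^-3 m⁴, so T_A = T₀·(J_AC/a)/((J_AC/a)+(J_CB/b)) = 645400 N·m, T_B = 33620 N·m.
τ in each portion: τ_AC = 5.51×10^6 Pa, τ_CB = 4.36×10^6 Pa; maximum is in AC.
τ_max = T_AC·r/J = 645400·0.421/0.0493 = 5.506×10^6 Pa.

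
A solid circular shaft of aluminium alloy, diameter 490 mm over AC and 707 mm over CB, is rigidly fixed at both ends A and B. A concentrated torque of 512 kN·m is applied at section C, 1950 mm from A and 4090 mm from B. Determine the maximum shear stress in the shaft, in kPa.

Compatibility: T_A·a/J_AC = T_B·b/J_CB with T_A + T_B = T₀.
J_AC = 5.66×10^-3 m⁴, J_CB = 0.0245 m⁴, so T_A = T₀·(J_AC/a)/((J_AC/a)+(J_CB/b)) = 167000 N·m, T_B = 345000 N·m.
τ in each portion: τ_AC = 7.23×10^6 Pa, τ_CB = 4.97×10^6 Pa; maximum is in AC.
τ_max = T_AC·r/J = 167000·0.245/5.66×10^-3 = 7.228×10^6 Pa.

7230 kPa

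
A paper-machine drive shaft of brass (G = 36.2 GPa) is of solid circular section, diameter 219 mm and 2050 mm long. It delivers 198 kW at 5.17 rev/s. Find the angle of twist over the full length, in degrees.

ω = 2π·5.17 = 32.48 rad/s, so T = P/ω = 198×10³ / 32.48 = 6095 N·m.
J = πd⁴/32 = π(0.219)⁴/32 = 2.258×10^-4 m⁴.
θ = T·L/(G·J) = 6095 × 2.05 / (36.2×10⁹ × 2.258×10^-4) = 1.528×10^-3 rad.

0.0876°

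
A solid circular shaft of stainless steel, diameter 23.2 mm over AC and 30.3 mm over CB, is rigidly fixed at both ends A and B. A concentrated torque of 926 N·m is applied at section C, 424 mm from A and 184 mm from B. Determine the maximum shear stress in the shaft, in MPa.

148 MPa

Compatibility: T_A·a/J_AC = T_B·b/J_CB with T_A + T_B = T₀.
J_AC = 2.84×10^-8 m⁴, J_CB = 8.28×10^-8 m⁴, so T_A = T₀·(J_AC/a)/((J_AC/a)+(J_CB/b)) = 120.2 N·m, T_B = 805.8 N·m.
τ in each portion: τ_AC = 4.90×10^7 Pa, τ_CB = 1.48×10^8 Pa; maximum is in CB.
τ_max = T_CB·r/J = 805.8·0.0152/8.28×10^-8 = 1.475×10^8 Pa.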